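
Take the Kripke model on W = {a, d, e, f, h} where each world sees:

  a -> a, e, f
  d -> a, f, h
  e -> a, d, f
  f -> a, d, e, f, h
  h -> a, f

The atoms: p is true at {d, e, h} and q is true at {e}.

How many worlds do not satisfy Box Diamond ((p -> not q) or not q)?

0

a: successors {a, e, f}; Diamond ((p -> not q) or not q) there: a:T, e:T, f:T. ✓
d: successors {a, f, h}; Diamond ((p -> not q) or not q) there: a:T, f:T, h:T. ✓
e: successors {a, d, f}; Diamond ((p -> not q) or not q) there: a:T, d:T, f:T. ✓
f: successors {a, d, e, f, h}; Diamond ((p -> not q) or not q) there: a:T, d:T, e:T, f:T, h:T. ✓
h: successors {a, f}; Diamond ((p -> not q) or not q) there: a:T, f:T. ✓
Satisfying worlds: {a, d, e, f, h}.
So Box Diamond ((p -> not q) or not q) fails at the other 0 worlds.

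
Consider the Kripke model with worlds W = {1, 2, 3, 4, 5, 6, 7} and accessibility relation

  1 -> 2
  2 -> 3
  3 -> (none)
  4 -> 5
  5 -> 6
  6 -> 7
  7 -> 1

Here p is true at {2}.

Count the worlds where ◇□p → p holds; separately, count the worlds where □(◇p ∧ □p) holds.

6 and 2

For ◇□p → p:
1: ◇□p is F, p is F. ✓
2: ◇□p is T, p is T. ✓
3: ◇□p is F, p is F. ✓
4: ◇□p is F, p is F. ✓
5: ◇□p is F, p is F. ✓
6: ◇□p is F, p is F. ✓
7: ◇□p is T, p is F. ✗
— 6 worlds.
For □(◇p ∧ □p):
1: successors {2}; ◇p ∧ □p there: 2:F. ✗
2: successors {3}; ◇p ∧ □p there: 3:F. ✗
3: no successors, so □(◇p ∧ □p) holds vacuously. ✓
4: successors {5}; ◇p ∧ □p there: 5:F. ✗
5: successors {6}; ◇p ∧ □p there: 6:F. ✗
6: successors {7}; ◇p ∧ □p there: 7:F. ✗
7: successors {1}; ◇p ∧ □p there: 1:T. ✓
— 2 worlds.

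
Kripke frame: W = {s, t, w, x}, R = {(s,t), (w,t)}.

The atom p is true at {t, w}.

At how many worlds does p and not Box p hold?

0

s: p is F, not Box p is F. ✗
t: p is T, not Box p is F. ✗
w: p is T, not Box p is F. ✗
x: p is F, not Box p is F. ✗
Satisfying worlds: ∅.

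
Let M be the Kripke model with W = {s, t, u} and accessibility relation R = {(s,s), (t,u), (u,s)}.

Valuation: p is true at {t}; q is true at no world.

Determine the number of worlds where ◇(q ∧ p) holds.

0

s: successors {s}; q ∧ p there: s:F. ✗
t: successors {u}; q ∧ p there: u:F. ✗
u: successors {s}; q ∧ p there: s:F. ✗
Satisfying worlds: ∅.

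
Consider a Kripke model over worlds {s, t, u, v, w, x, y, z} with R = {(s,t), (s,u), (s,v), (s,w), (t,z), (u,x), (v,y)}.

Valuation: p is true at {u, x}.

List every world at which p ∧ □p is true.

s: p is F, □p is F. ✗
t: p is F, □p is F. ✗
u: p is T, □p is T. ✓
v: p is F, □p is F. ✗
w: p is F, □p is T. ✗
x: p is T, □p is T. ✓
y: p is F, □p is T. ✗
z: p is F, □p is T. ✗

{u, x}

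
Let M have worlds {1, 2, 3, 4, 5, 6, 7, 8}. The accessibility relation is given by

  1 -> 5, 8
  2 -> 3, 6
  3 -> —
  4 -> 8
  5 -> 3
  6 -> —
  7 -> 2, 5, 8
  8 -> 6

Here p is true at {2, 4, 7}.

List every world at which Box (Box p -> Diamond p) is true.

1: successors {5, 8}; Box p -> Diamond p there: 5:T, 8:T. ✓
2: successors {3, 6}; Box p -> Diamond p there: 3:F, 6:F. ✗
3: no successors, so Box (Box p -> Diamond p) holds vacuously. ✓
4: successors {8}; Box p -> Diamond p there: 8:T. ✓
5: successors {3}; Box p -> Diamond p there: 3:F. ✗
6: no successors, so Box (Box p -> Diamond p) holds vacuously. ✓
7: successors {2, 5, 8}; Box p -> Diamond p there: 2:T, 5:T, 8:T. ✓
8: successors {6}; Box p -> Diamond p there: 6:F. ✗

{1, 3, 4, 6, 7}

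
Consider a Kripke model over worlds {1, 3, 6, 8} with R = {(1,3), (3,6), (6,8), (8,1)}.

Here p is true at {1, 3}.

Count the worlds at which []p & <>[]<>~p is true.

2

1: []p is T, <>[]<>~p is T. ✓
3: []p is F, <>[]<>~p is F. ✗
6: []p is F, <>[]<>~p is F. ✗
8: []p is T, <>[]<>~p is T. ✓
Satisfying worlds: {1, 8}.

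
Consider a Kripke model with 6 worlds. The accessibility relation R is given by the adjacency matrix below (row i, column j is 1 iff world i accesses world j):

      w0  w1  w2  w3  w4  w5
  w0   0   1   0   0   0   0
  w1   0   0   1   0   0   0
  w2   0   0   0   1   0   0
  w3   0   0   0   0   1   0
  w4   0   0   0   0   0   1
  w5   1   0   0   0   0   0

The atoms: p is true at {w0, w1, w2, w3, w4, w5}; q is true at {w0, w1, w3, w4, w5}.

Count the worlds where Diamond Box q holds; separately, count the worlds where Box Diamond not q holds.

For Diamond Box q:
w0: successors {w1}; Box q there: w1:F. ✗
w1: successors {w2}; Box q there: w2:T. ✓
w2: successors {w3}; Box q there: w3:T. ✓
w3: successors {w4}; Box q there: w4:T. ✓
w4: successors {w5}; Box q there: w5:T. ✓
w5: successors {w0}; Box q there: w0:T. ✓
— 5 worlds.
For Box Diamond not q:
w0: successors {w1}; Diamond not q there: w1:T. ✓
w1: successors {w2}; Diamond not q there: w2:F. ✗
w2: successors {w3}; Diamond not q there: w3:F. ✗
w3: successors {w4}; Diamond not q there: w4:F. ✗
w4: successors {w5}; Diamond not q there: w5:F. ✗
w5: successors {w0}; Diamond not q there: w0:F. ✗
— 1 world.

5 and 1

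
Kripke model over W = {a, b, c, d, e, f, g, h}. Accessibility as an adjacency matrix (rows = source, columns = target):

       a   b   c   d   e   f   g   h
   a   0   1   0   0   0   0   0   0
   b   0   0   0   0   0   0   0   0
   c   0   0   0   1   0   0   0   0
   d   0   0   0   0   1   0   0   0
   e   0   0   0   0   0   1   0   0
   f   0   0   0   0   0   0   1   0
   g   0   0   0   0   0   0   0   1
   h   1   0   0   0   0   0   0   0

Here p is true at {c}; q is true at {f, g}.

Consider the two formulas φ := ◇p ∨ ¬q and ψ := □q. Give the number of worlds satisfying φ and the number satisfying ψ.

6 and 3

For ◇p ∨ ¬q:
a: ◇p is F, ¬q is T. ✓
b: ◇p is F, ¬q is T. ✓
c: ◇p is F, ¬q is T. ✓
d: ◇p is F, ¬q is T. ✓
e: ◇p is F, ¬q is T. ✓
f: ◇p is F, ¬q is F. ✗
g: ◇p is F, ¬q is F. ✗
h: ◇p is F, ¬q is T. ✓
— 6 worlds.
For □q:
a: successors {b}; q there: b:F. ✗
b: no successors, so □q holds vacuously. ✓
c: successors {d}; q there: d:F. ✗
d: successors {e}; q there: e:F. ✗
e: successors {f}; q there: f:T. ✓
f: successors {g}; q there: g:T. ✓
g: successors {h}; q there: h:F. ✗
h: successors {a}; q there: a:F. ✗
— 3 worlds.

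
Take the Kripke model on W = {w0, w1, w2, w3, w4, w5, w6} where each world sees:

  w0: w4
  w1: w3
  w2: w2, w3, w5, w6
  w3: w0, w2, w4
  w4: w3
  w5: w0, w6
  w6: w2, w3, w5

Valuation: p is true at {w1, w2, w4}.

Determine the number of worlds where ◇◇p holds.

w0: successors {w4}; ◇p there: w4:F. ✗
w1: successors {w3}; ◇p there: w3:T. ✓
w2: successors {w2, w3, w5, w6}; ◇p there: w2:T, w3:T, w5:F, w6:T. ✓
w3: successors {w0, w2, w4}; ◇p there: w0:T, w2:T, w4:F. ✓
w4: successors {w3}; ◇p there: w3:T. ✓
w5: successors {w0, w6}; ◇p there: w0:T, w6:T. ✓
w6: successors {w2, w3, w5}; ◇p there: w2:T, w3:T, w5:F. ✓
Satisfying worlds: {w1, w2, w3, w4, w5, w6}.

6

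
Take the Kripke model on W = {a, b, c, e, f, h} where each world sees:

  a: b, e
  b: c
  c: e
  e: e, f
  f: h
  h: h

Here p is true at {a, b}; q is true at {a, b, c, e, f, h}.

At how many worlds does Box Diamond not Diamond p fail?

a: successors {b, e}; Diamond not Diamond p there: b:T, e:T. ✓
b: successors {c}; Diamond not Diamond p there: c:T. ✓
c: successors {e}; Diamond not Diamond p there: e:T. ✓
e: successors {e, f}; Diamond not Diamond p there: e:T, f:T. ✓
f: successors {h}; Diamond not Diamond p there: h:T. ✓
h: successors {h}; Diamond not Diamond p there: h:T. ✓
Satisfying worlds: {a, b, c, e, f, h}.
So Box Diamond not Diamond p fails at the other 0 worlds.

0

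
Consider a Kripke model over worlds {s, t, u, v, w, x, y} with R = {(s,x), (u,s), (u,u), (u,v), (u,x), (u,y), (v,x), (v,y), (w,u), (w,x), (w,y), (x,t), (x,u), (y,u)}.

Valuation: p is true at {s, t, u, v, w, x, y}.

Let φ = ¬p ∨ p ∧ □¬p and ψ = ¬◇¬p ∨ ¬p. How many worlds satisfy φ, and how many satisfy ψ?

For ¬p ∨ p ∧ □¬p:
s: ¬p is F, p ∧ □¬p is F. ✗
t: ¬p is F, p ∧ □¬p is T. ✓
u: ¬p is F, p ∧ □¬p is F. ✗
v: ¬p is F, p ∧ □¬p is F. ✗
w: ¬p is F, p ∧ □¬p is F. ✗
x: ¬p is F, p ∧ □¬p is F. ✗
y: ¬p is F, p ∧ □¬p is F. ✗
— 1 world.
For ¬◇¬p ∨ ¬p:
s: ¬◇¬p is T, ¬p is F. ✓
t: ¬◇¬p is T, ¬p is F. ✓
u: ¬◇¬p is T, ¬p is F. ✓
v: ¬◇¬p is T, ¬p is F. ✓
w: ¬◇¬p is T, ¬p is F. ✓
x: ¬◇¬p is T, ¬p is F. ✓
y: ¬◇¬p is T, ¬p is F. ✓
— 7 worlds.

1 and 7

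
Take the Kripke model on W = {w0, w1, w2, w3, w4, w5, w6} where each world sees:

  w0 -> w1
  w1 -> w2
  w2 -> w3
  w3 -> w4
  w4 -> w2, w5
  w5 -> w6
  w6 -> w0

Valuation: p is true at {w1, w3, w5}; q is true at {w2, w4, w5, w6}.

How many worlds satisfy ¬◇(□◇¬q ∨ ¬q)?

w0: ◇(□◇¬q ∨ ¬q) is T. ✗
w1: ◇(□◇¬q ∨ ¬q) is F. ✓
w2: ◇(□◇¬q ∨ ¬q) is T. ✗
w3: ◇(□◇¬q ∨ ¬q) is F. ✓
w4: ◇(□◇¬q ∨ ¬q) is T. ✗
w5: ◇(□◇¬q ∨ ¬q) is T. ✗
w6: ◇(□◇¬q ∨ ¬q) is T. ✗
Satisfying worlds: {w1, w3}.

2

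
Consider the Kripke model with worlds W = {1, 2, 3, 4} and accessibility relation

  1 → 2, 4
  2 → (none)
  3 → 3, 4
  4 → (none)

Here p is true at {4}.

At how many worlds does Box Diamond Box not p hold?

1: successors {2, 4}; Diamond Box not p there: 2:F, 4:F. ✗
2: no successors, so Box Diamond Box not p holds vacuously. ✓
3: successors {3, 4}; Diamond Box not p there: 3:T, 4:F. ✗
4: no successors, so Box Diamond Box not p holds vacuously. ✓
Satisfying worlds: {2, 4}.

2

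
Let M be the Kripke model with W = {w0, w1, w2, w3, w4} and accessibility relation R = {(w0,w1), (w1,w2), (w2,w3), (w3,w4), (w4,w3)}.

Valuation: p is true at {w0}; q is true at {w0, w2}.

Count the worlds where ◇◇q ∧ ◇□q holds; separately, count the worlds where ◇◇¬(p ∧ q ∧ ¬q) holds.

1 and 5

For ◇◇q ∧ ◇□q:
w0: ◇◇q is T, ◇□q is T. ✓
w1: ◇◇q is F, ◇□q is F. ✗
w2: ◇◇q is F, ◇□q is F. ✗
w3: ◇◇q is F, ◇□q is F. ✗
w4: ◇◇q is F, ◇□q is F. ✗
— 1 world.
For ◇◇¬(p ∧ q ∧ ¬q):
w0: successors {w1}; ◇¬(p ∧ q ∧ ¬q) there: w1:T. ✓
w1: successors {w2}; ◇¬(p ∧ q ∧ ¬q) there: w2:T. ✓
w2: successors {w3}; ◇¬(p ∧ q ∧ ¬q) there: w3:T. ✓
w3: successors {w4}; ◇¬(p ∧ q ∧ ¬q) there: w4:T. ✓
w4: successors {w3}; ◇¬(p ∧ q ∧ ¬q) there: w3:T. ✓
— 5 worlds.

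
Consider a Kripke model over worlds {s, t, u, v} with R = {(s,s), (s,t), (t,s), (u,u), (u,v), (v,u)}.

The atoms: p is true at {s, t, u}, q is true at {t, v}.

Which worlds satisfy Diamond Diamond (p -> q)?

{s, t, u, v}

s: successors {s, t}; Diamond (p -> q) there: s:T, t:F. ✓
t: successors {s}; Diamond (p -> q) there: s:T. ✓
u: successors {u, v}; Diamond (p -> q) there: u:T, v:F. ✓
v: successors {u}; Diamond (p -> q) there: u:T. ✓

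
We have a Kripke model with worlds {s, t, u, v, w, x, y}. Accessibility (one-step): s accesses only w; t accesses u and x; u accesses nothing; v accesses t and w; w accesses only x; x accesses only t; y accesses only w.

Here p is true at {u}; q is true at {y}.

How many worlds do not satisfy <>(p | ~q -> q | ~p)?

s: successors {w}; p | ~q -> q | ~p there: w:T. ✓
t: successors {u, x}; p | ~q -> q | ~p there: u:F, x:T. ✓
u: no successors, so <>(p | ~q -> q | ~p) fails. ✗
v: successors {t, w}; p | ~q -> q | ~p there: t:T, w:T. ✓
w: successors {x}; p | ~q -> q | ~p there: x:T. ✓
x: successors {t}; p | ~q -> q | ~p there: t:T. ✓
y: successors {w}; p | ~q -> q | ~p there: w:T. ✓
Satisfying worlds: {s, t, v, w, x, y}.
So <>(p | ~q -> q | ~p) fails at the other 1 world.

1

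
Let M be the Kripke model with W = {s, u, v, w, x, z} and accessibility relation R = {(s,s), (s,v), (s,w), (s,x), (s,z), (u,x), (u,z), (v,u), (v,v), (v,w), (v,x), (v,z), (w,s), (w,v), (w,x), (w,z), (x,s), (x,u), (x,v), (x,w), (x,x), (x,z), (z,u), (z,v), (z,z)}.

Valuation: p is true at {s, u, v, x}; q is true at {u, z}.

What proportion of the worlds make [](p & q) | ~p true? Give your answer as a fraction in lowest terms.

1/3

s: [](p & q) is F, ~p is F. ✗
u: [](p & q) is F, ~p is F. ✗
v: [](p & q) is F, ~p is F. ✗
w: [](p & q) is F, ~p is T. ✓
x: [](p & q) is F, ~p is F. ✗
z: [](p & q) is F, ~p is T. ✓
That's 2 of 6 worlds, so 2/6 = 1/3.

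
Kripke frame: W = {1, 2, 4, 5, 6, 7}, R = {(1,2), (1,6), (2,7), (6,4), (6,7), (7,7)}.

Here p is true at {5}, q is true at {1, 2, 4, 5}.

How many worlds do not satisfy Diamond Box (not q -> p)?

5

1: successors {2, 6}; Box (not q -> p) there: 2:F, 6:F. ✗
2: successors {7}; Box (not q -> p) there: 7:F. ✗
4: no successors, so Diamond Box (not q -> p) fails. ✗
5: no successors, so Diamond Box (not q -> p) fails. ✗
6: successors {4, 7}; Box (not q -> p) there: 4:T, 7:F. ✓
7: successors {7}; Box (not q -> p) there: 7:F. ✗
Satisfying worlds: {6}.
So Diamond Box (not q -> p) fails at the other 5 worlds.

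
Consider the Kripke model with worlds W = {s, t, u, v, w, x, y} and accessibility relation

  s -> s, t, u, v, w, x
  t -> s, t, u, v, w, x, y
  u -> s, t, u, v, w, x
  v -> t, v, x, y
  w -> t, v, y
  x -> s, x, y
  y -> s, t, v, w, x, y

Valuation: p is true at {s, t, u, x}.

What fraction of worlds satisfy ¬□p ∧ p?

4/7

s: ¬□p is T, p is T. ✓
t: ¬□p is T, p is T. ✓
u: ¬□p is T, p is T. ✓
v: ¬□p is T, p is F. ✗
w: ¬□p is T, p is F. ✗
x: ¬□p is T, p is T. ✓
y: ¬□p is T, p is F. ✗
That's 4 of 7 worlds, so 4/7.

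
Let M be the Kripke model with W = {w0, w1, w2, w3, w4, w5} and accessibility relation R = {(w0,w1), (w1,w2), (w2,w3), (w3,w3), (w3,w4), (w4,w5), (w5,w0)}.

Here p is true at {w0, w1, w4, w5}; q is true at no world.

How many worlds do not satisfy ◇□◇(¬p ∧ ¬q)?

3

w0: successors {w1}; □◇(¬p ∧ ¬q) there: w1:T. ✓
w1: successors {w2}; □◇(¬p ∧ ¬q) there: w2:T. ✓
w2: successors {w3}; □◇(¬p ∧ ¬q) there: w3:F. ✗
w3: successors {w3, w4}; □◇(¬p ∧ ¬q) there: w3:F, w4:F. ✗
w4: successors {w5}; □◇(¬p ∧ ¬q) there: w5:F. ✗
w5: successors {w0}; □◇(¬p ∧ ¬q) there: w0:T. ✓
Satisfying worlds: {w0, w1, w5}.
So ◇□◇(¬p ∧ ¬q) fails at the other 3 worlds.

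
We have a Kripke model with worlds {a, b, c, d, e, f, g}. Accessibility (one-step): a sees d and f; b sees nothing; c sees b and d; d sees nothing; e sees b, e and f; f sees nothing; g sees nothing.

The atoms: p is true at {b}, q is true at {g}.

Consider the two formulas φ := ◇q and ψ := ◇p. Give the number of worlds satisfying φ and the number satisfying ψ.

0 and 2

For ◇q:
a: successors {d, f}; q there: d:F, f:F. ✗
b: no successors, so ◇q fails. ✗
c: successors {b, d}; q there: b:F, d:F. ✗
d: no successors, so ◇q fails. ✗
e: successors {b, e, f}; q there: b:F, e:F, f:F. ✗
f: no successors, so ◇q fails. ✗
g: no successors, so ◇q fails. ✗
— 0 worlds.
For ◇p:
a: successors {d, f}; p there: d:F, f:F. ✗
b: no successors, so ◇p fails. ✗
c: successors {b, d}; p there: b:T, d:F. ✓
d: no successors, so ◇p fails. ✗
e: successors {b, e, f}; p there: b:T, e:F, f:F. ✓
f: no successors, so ◇p fails. ✗
g: no successors, so ◇p fails. ✗
— 2 worlds.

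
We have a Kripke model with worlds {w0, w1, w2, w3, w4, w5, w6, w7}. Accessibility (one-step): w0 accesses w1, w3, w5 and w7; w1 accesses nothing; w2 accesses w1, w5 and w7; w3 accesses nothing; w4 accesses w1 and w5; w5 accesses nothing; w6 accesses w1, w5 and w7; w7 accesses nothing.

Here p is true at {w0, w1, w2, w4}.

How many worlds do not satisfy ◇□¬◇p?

w0: successors {w1, w3, w5, w7}; □¬◇p there: w1:T, w3:T, w5:T, w7:T. ✓
w1: no successors, so ◇□¬◇p fails. ✗
w2: successors {w1, w5, w7}; □¬◇p there: w1:T, w5:T, w7:T. ✓
w3: no successors, so ◇□¬◇p fails. ✗
w4: successors {w1, w5}; □¬◇p there: w1:T, w5:T. ✓
w5: no successors, so ◇□¬◇p fails. ✗
w6: successors {w1, w5, w7}; □¬◇p there: w1:T, w5:T, w7:T. ✓
w7: no successors, so ◇□¬◇p fails. ✗
Satisfying worlds: {w0, w2, w4, w6}.
So ◇□¬◇p fails at the other 4 worlds.

4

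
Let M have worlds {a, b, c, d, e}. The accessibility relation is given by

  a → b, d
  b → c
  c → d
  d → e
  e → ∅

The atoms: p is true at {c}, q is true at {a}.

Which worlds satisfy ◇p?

{b}

a: successors {b, d}; p there: b:F, d:F. ✗
b: successors {c}; p there: c:T. ✓
c: successors {d}; p there: d:F. ✗
d: successors {e}; p there: e:F. ✗
e: no successors, so ◇p fails. ✗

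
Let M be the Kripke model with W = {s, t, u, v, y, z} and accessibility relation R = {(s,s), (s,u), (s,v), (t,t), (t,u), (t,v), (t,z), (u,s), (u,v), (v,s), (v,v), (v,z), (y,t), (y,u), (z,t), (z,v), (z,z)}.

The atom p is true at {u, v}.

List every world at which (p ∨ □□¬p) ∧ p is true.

s: p ∨ □□¬p is F, p is F. ✗
t: p ∨ □□¬p is F, p is F. ✗
u: p ∨ □□¬p is T, p is T. ✓
v: p ∨ □□¬p is T, p is T. ✓
y: p ∨ □□¬p is F, p is F. ✗
z: p ∨ □□¬p is F, p is F. ✗

{u, v}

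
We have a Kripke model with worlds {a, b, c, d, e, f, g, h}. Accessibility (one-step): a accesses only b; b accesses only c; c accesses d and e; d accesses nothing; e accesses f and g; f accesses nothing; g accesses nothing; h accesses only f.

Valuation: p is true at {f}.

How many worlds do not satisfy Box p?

a: successors {b}; p there: b:F. ✗
b: successors {c}; p there: c:F. ✗
c: successors {d, e}; p there: d:F, e:F. ✗
d: no successors, so Box p holds vacuously. ✓
e: successors {f, g}; p there: f:T, g:F. ✗
f: no successors, so Box p holds vacuously. ✓
g: no successors, so Box p holds vacuously. ✓
h: successors {f}; p there: f:T. ✓
Satisfying worlds: {d, f, g, h}.
So Box p fails at the other 4 worlds.

4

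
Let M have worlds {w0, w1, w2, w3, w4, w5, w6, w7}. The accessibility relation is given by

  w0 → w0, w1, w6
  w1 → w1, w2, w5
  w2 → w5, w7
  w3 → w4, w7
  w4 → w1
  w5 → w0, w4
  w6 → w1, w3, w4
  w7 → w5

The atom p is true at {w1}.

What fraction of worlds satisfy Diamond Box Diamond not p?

7/8

w0: successors {w0, w1, w6}; Box Diamond not p there: w0:T, w1:T, w6:F. ✓
w1: successors {w1, w2, w5}; Box Diamond not p there: w1:T, w2:T, w5:F. ✓
w2: successors {w5, w7}; Box Diamond not p there: w5:F, w7:T. ✓
w3: successors {w4, w7}; Box Diamond not p there: w4:T, w7:T. ✓
w4: successors {w1}; Box Diamond not p there: w1:T. ✓
w5: successors {w0, w4}; Box Diamond not p there: w0:T, w4:T. ✓
w6: successors {w1, w3, w4}; Box Diamond not p there: w1:T, w3:F, w4:T. ✓
w7: successors {w5}; Box Diamond not p there: w5:F. ✗
That's 7 of 8 worlds, so 7/8.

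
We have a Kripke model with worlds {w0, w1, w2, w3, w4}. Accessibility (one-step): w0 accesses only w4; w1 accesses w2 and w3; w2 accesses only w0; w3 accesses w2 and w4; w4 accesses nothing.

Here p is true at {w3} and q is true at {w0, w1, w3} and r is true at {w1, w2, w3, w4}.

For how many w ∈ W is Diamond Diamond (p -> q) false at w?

2

w0: successors {w4}; Diamond (p -> q) there: w4:F. ✗
w1: successors {w2, w3}; Diamond (p -> q) there: w2:T, w3:T. ✓
w2: successors {w0}; Diamond (p -> q) there: w0:T. ✓
w3: successors {w2, w4}; Diamond (p -> q) there: w2:T, w4:F. ✓
w4: no successors, so Diamond Diamond (p -> q) fails. ✗
Satisfying worlds: {w1, w2, w3}.
So Diamond Diamond (p -> q) fails at the other 2 worlds.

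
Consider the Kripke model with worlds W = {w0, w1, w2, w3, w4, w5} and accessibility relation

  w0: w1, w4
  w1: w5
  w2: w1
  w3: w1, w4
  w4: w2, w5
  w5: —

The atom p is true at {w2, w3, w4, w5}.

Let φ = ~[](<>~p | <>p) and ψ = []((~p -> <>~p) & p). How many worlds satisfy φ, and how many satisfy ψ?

For ~[](<>~p | <>p):
w0: [](<>~p | <>p) is T. ✗
w1: [](<>~p | <>p) is F. ✓
w2: [](<>~p | <>p) is T. ✗
w3: [](<>~p | <>p) is T. ✗
w4: [](<>~p | <>p) is F. ✓
w5: [](<>~p | <>p) is T. ✗
— 2 worlds.
For []((~p -> <>~p) & p):
w0: successors {w1, w4}; (~p -> <>~p) & p there: w1:F, w4:T. ✗
w1: successors {w5}; (~p -> <>~p) & p there: w5:T. ✓
w2: successors {w1}; (~p -> <>~p) & p there: w1:F. ✗
w3: successors {w1, w4}; (~p -> <>~p) & p there: w1:F, w4:T. ✗
w4: successors {w2, w5}; (~p -> <>~p) & p there: w2:T, w5:T. ✓
w5: no successors, so []((~p -> <>~p) & p) holds vacuously. ✓
— 3 worlds.

2 and 3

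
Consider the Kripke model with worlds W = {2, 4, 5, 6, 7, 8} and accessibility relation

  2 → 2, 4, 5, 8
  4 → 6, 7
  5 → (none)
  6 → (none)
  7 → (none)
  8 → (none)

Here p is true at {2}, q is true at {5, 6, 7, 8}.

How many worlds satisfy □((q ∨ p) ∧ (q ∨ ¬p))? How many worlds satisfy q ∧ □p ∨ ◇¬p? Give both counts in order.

For □((q ∨ p) ∧ (q ∨ ¬p)):
2: successors {2, 4, 5, 8}; (q ∨ p) ∧ (q ∨ ¬p) there: 2:F, 4:F, 5:T, 8:T. ✗
4: successors {6, 7}; (q ∨ p) ∧ (q ∨ ¬p) there: 6:T, 7:T. ✓
5: no successors, so □((q ∨ p) ∧ (q ∨ ¬p)) holds vacuously. ✓
6: no successors, so □((q ∨ p) ∧ (q ∨ ¬p)) holds vacuously. ✓
7: no successors, so □((q ∨ p) ∧ (q ∨ ¬p)) holds vacuously. ✓
8: no successors, so □((q ∨ p) ∧ (q ∨ ¬p)) holds vacuously. ✓
— 5 worlds.
For q ∧ □p ∨ ◇¬p:
2: q ∧ □p is F, ◇¬p is T. ✓
4: q ∧ □p is F, ◇¬p is T. ✓
5: q ∧ □p is T, ◇¬p is F. ✓
6: q ∧ □p is T, ◇¬p is F. ✓
7: q ∧ □p is T, ◇¬p is F. ✓
8: q ∧ □p is T, ◇¬p is F. ✓
— 6 worlds.

5 and 6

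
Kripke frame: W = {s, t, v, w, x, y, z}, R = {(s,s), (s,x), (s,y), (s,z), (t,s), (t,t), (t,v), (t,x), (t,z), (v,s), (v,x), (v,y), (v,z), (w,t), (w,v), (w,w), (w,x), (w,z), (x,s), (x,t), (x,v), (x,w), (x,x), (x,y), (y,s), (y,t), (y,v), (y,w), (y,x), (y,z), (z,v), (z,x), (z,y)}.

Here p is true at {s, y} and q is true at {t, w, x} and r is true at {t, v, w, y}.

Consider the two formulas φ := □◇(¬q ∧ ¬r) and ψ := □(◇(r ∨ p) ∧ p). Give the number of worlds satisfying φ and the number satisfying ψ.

For □◇(¬q ∧ ¬r):
s: successors {s, x, y, z}; ◇(¬q ∧ ¬r) there: s:T, x:T, y:T, z:F. ✗
t: successors {s, t, v, x, z}; ◇(¬q ∧ ¬r) there: s:T, t:T, v:T, x:T, z:F. ✗
v: successors {s, x, y, z}; ◇(¬q ∧ ¬r) there: s:T, x:T, y:T, z:F. ✗
w: successors {t, v, w, x, z}; ◇(¬q ∧ ¬r) there: t:T, v:T, w:T, x:T, z:F. ✗
x: successors {s, t, v, w, x, y}; ◇(¬q ∧ ¬r) there: s:T, t:T, v:T, w:T, x:T, y:T. ✓
y: successors {s, t, v, w, x, z}; ◇(¬q ∧ ¬r) there: s:T, t:T, v:T, w:T, x:T, z:F. ✗
z: successors {v, x, y}; ◇(¬q ∧ ¬r) there: v:T, x:T, y:T. ✓
— 2 worlds.
For □(◇(r ∨ p) ∧ p):
s: successors {s, x, y, z}; ◇(r ∨ p) ∧ p there: s:T, x:F, y:T, z:F. ✗
t: successors {s, t, v, x, z}; ◇(r ∨ p) ∧ p there: s:T, t:F, v:F, x:F, z:F. ✗
v: successors {s, x, y, z}; ◇(r ∨ p) ∧ p there: s:T, x:F, y:T, z:F. ✗
w: successors {t, v, w, x, z}; ◇(r ∨ p) ∧ p there: t:F, v:F, w:F, x:F, z:F. ✗
x: successors {s, t, v, w, x, y}; ◇(r ∨ p) ∧ p there: s:T, t:F, v:F, w:F, x:F, y:T. ✗
y: successors {s, t, v, w, x, z}; ◇(r ∨ p) ∧ p there: s:T, t:F, v:F, w:F, x:F, z:F. ✗
z: successors {v, x, y}; ◇(r ∨ p) ∧ p there: v:F, x:F, y:T. ✗
— 0 worlds.

2 and 0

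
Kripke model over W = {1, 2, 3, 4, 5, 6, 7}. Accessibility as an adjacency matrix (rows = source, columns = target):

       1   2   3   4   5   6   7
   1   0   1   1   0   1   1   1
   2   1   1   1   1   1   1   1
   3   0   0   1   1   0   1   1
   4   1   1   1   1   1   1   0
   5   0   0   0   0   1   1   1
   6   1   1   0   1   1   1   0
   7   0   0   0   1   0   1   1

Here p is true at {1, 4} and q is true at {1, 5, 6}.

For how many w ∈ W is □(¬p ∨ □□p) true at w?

2

1: successors {2, 3, 5, 6, 7}; ¬p ∨ □□p there: 2:T, 3:T, 5:T, 6:T, 7:T. ✓
2: successors {1, 2, 3, 4, 5, 6, 7}; ¬p ∨ □□p there: 1:F, 2:T, 3:T, 4:F, 5:T, 6:T, 7:T. ✗
3: successors {3, 4, 6, 7}; ¬p ∨ □□p there: 3:T, 4:F, 6:T, 7:T. ✗
4: successors {1, 2, 3, 4, 5, 6}; ¬p ∨ □□p there: 1:F, 2:T, 3:T, 4:F, 5:T, 6:T. ✗
5: successors {5, 6, 7}; ¬p ∨ □□p there: 5:T, 6:T, 7:T. ✓
6: successors {1, 2, 4, 5, 6}; ¬p ∨ □□p there: 1:F, 2:T, 4:F, 5:T, 6:T. ✗
7: successors {4, 6, 7}; ¬p ∨ □□p there: 4:F, 6:T, 7:T. ✗
Satisfying worlds: {1, 5}.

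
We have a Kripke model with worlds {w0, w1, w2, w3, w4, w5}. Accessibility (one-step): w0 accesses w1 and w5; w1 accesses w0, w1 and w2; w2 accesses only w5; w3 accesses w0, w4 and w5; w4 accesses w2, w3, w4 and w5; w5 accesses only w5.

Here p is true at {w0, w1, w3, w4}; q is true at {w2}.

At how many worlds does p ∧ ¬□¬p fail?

2

w0: p is T, ¬□¬p is T. ✓
w1: p is T, ¬□¬p is T. ✓
w2: p is F, ¬□¬p is F. ✗
w3: p is T, ¬□¬p is T. ✓
w4: p is T, ¬□¬p is T. ✓
w5: p is F, ¬□¬p is F. ✗
Satisfying worlds: {w0, w1, w3, w4}.
So p ∧ ¬□¬p fails at the other 2 worlds.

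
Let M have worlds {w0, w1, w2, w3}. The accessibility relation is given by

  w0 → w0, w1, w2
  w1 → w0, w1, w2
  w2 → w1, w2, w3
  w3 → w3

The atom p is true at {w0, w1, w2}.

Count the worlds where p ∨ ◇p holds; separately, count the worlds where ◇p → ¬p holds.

3 and 1

For p ∨ ◇p:
w0: p is T, ◇p is T. ✓
w1: p is T, ◇p is T. ✓
w2: p is T, ◇p is T. ✓
w3: p is F, ◇p is F. ✗
— 3 worlds.
For ◇p → ¬p:
w0: ◇p is T, ¬p is F. ✗
w1: ◇p is T, ¬p is F. ✗
w2: ◇p is T, ¬p is F. ✗
w3: ◇p is F, ¬p is T. ✓
— 1 world.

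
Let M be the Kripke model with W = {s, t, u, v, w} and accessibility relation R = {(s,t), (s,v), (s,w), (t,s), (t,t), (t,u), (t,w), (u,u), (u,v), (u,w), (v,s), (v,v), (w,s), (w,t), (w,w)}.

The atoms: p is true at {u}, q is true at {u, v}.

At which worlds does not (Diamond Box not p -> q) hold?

s: Diamond Box not p -> q is F. ✓
t: Diamond Box not p -> q is F. ✓
u: Diamond Box not p -> q is T. ✗
v: Diamond Box not p -> q is T. ✗
w: Diamond Box not p -> q is F. ✓

{s, t, w}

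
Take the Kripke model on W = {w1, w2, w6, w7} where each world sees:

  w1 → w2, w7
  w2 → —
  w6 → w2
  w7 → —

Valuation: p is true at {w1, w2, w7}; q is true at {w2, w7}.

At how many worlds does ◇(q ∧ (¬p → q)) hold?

w1: successors {w2, w7}; q ∧ (¬p → q) there: w2:T, w7:T. ✓
w2: no successors, so ◇(q ∧ (¬p → q)) fails. ✗
w6: successors {w2}; q ∧ (¬p → q) there: w2:T. ✓
w7: no successors, so ◇(q ∧ (¬p → q)) fails. ✗
Satisfying worlds: {w1, w6}.

2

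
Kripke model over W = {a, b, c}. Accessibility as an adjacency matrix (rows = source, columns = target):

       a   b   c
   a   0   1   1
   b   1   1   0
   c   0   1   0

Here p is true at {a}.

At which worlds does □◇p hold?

a: successors {b, c}; ◇p there: b:T, c:F. ✗
b: successors {a, b}; ◇p there: a:F, b:T. ✗
c: successors {b}; ◇p there: b:T. ✓

{c}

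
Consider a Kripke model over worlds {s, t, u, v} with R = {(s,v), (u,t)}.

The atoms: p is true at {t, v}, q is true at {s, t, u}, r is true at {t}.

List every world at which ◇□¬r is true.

s: successors {v}; □¬r there: v:T. ✓
t: no successors, so ◇□¬r fails. ✗
u: successors {t}; □¬r there: t:T. ✓
v: no successors, so ◇□¬r fails. ✗

{s, u}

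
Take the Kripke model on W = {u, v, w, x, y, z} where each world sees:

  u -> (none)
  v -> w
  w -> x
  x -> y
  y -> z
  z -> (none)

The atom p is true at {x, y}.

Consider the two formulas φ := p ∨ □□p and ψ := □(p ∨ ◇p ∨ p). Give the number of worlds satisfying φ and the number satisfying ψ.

6 and 5

For p ∨ □□p:
u: p is F, □□p is T. ✓
v: p is F, □□p is T. ✓
w: p is F, □□p is T. ✓
x: p is T, □□p is F. ✓
y: p is T, □□p is T. ✓
z: p is F, □□p is T. ✓
— 6 worlds.
For □(p ∨ ◇p ∨ p):
u: no successors, so □(p ∨ ◇p ∨ p) holds vacuously. ✓
v: successors {w}; p ∨ ◇p ∨ p there: w:T. ✓
w: successors {x}; p ∨ ◇p ∨ p there: x:T. ✓
x: successors {y}; p ∨ ◇p ∨ p there: y:T. ✓
y: successors {z}; p ∨ ◇p ∨ p there: z:F. ✗
z: no successors, so □(p ∨ ◇p ∨ p) holds vacuously. ✓
— 5 worlds.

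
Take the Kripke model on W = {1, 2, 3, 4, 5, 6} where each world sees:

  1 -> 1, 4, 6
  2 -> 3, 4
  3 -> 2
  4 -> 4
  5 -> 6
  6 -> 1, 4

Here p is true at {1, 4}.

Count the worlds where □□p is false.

4

1: successors {1, 4, 6}; □p there: 1:F, 4:T, 6:T. ✗
2: successors {3, 4}; □p there: 3:F, 4:T. ✗
3: successors {2}; □p there: 2:F. ✗
4: successors {4}; □p there: 4:T. ✓
5: successors {6}; □p there: 6:T. ✓
6: successors {1, 4}; □p there: 1:F, 4:T. ✗
Satisfying worlds: {4, 5}.
So □□p fails at the other 4 worlds.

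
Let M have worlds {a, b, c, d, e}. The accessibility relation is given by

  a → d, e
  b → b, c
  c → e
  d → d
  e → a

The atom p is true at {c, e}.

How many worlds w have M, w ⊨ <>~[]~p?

2

a: successors {d, e}; ~[]~p there: d:F, e:F. ✗
b: successors {b, c}; ~[]~p there: b:T, c:T. ✓
c: successors {e}; ~[]~p there: e:F. ✗
d: successors {d}; ~[]~p there: d:F. ✗
e: successors {a}; ~[]~p there: a:T. ✓
Satisfying worlds: {b, e}.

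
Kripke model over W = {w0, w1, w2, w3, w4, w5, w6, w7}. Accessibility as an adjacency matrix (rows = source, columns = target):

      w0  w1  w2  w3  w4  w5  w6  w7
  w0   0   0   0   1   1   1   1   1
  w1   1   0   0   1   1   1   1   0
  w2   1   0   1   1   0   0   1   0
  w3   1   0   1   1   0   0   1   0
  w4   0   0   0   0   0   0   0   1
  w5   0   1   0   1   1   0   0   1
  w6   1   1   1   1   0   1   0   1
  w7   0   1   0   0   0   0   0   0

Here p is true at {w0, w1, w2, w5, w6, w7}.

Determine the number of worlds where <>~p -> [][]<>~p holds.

2

w0: <>~p is T, [][]<>~p is F. ✗
w1: <>~p is T, [][]<>~p is F. ✗
w2: <>~p is T, [][]<>~p is F. ✗
w3: <>~p is T, [][]<>~p is F. ✗
w4: <>~p is F, [][]<>~p is T. ✓
w5: <>~p is T, [][]<>~p is F. ✗
w6: <>~p is T, [][]<>~p is F. ✗
w7: <>~p is F, [][]<>~p is F. ✓
Satisfying worlds: {w4, w7}.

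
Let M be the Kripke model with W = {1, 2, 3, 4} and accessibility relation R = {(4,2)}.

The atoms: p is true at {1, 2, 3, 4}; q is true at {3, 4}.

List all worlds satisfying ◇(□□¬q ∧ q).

∅

1: no successors, so ◇(□□¬q ∧ q) fails. ✗
2: no successors, so ◇(□□¬q ∧ q) fails. ✗
3: no successors, so ◇(□□¬q ∧ q) fails. ✗
4: successors {2}; □□¬q ∧ q there: 2:F. ✗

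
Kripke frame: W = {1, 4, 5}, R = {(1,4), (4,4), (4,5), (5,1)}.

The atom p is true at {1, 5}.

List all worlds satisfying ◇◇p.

1: successors {4}; ◇p there: 4:T. ✓
4: successors {4, 5}; ◇p there: 4:T, 5:T. ✓
5: successors {1}; ◇p there: 1:F. ✗

{1, 4}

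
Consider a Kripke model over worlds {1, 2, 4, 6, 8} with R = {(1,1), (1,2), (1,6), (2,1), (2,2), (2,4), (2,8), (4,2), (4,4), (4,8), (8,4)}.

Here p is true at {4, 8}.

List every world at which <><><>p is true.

1: successors {1, 2, 6}; <><>p there: 1:T, 2:T, 6:F. ✓
2: successors {1, 2, 4, 8}; <><>p there: 1:T, 2:T, 4:T, 8:T. ✓
4: successors {2, 4, 8}; <><>p there: 2:T, 4:T, 8:T. ✓
6: no successors, so <><><>p fails. ✗
8: successors {4}; <><>p there: 4:T. ✓

{1, 2, 4, 8}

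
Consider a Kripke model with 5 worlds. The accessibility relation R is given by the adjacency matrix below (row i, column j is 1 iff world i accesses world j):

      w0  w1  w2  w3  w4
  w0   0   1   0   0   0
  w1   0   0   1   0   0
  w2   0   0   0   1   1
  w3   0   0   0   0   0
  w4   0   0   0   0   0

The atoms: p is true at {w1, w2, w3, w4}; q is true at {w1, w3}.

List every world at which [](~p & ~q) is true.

{w3, w4}

w0: successors {w1}; ~p & ~q there: w1:F. ✗
w1: successors {w2}; ~p & ~q there: w2:F. ✗
w2: successors {w3, w4}; ~p & ~q there: w3:F, w4:F. ✗
w3: no successors, so [](~p & ~q) holds vacuously. ✓
w4: no successors, so [](~p & ~q) holds vacuously. ✓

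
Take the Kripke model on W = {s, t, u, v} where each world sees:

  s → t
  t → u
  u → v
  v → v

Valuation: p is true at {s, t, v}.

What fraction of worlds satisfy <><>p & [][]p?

3/4

s: <><>p is F, [][]p is F. ✗
t: <><>p is T, [][]p is T. ✓
u: <><>p is T, [][]p is T. ✓
v: <><>p is T, [][]p is T. ✓
That's 3 of 4 worlds, so 3/4.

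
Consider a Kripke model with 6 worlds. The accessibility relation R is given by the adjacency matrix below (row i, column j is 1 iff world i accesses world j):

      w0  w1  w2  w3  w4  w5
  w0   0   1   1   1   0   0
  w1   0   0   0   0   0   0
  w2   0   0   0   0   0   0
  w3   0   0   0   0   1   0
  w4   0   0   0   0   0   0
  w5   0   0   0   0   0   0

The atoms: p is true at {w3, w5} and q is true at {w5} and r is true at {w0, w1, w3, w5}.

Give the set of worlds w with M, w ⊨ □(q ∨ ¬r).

w0: successors {w1, w2, w3}; q ∨ ¬r there: w1:F, w2:T, w3:F. ✗
w1: no successors, so □(q ∨ ¬r) holds vacuously. ✓
w2: no successors, so □(q ∨ ¬r) holds vacuously. ✓
w3: successors {w4}; q ∨ ¬r there: w4:T. ✓
w4: no successors, so □(q ∨ ¬r) holds vacuously. ✓
w5: no successors, so □(q ∨ ¬r) holds vacuously. ✓

{w1, w2, w3, w4, w5}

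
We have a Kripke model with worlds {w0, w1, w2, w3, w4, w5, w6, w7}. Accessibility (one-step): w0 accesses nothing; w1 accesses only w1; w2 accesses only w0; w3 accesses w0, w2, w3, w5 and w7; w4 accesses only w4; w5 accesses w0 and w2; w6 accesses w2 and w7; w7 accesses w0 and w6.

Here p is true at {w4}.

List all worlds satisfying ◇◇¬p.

{w1, w3, w5, w6, w7}

w0: no successors, so ◇◇¬p fails. ✗
w1: successors {w1}; ◇¬p there: w1:T. ✓
w2: successors {w0}; ◇¬p there: w0:F. ✗
w3: successors {w0, w2, w3, w5, w7}; ◇¬p there: w0:F, w2:T, w3:T, w5:T, w7:T. ✓
w4: successors {w4}; ◇¬p there: w4:F. ✗
w5: successors {w0, w2}; ◇¬p there: w0:F, w2:T. ✓
w6: successors {w2, w7}; ◇¬p there: w2:T, w7:T. ✓
w7: successors {w0, w6}; ◇¬p there: w0:F, w6:T. ✓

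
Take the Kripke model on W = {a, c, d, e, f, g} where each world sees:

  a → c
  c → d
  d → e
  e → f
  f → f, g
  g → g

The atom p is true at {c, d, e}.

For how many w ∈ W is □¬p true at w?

a: successors {c}; ¬p there: c:F. ✗
c: successors {d}; ¬p there: d:F. ✗
d: successors {e}; ¬p there: e:F. ✗
e: successors {f}; ¬p there: f:T. ✓
f: successors {f, g}; ¬p there: f:T, g:T. ✓
g: successors {g}; ¬p there: g:T. ✓
Satisfying worlds: {e, f, g}.

3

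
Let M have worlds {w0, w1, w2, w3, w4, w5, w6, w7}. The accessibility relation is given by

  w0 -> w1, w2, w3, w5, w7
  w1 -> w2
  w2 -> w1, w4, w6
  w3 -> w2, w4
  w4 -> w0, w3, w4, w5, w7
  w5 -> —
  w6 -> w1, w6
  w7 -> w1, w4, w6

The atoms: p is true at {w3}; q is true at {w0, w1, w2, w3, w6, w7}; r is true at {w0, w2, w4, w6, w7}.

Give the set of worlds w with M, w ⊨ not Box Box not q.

w0: Box Box not q is F. ✓
w1: Box Box not q is F. ✓
w2: Box Box not q is F. ✓
w3: Box Box not q is F. ✓
w4: Box Box not q is F. ✓
w5: Box Box not q is T. ✗
w6: Box Box not q is F. ✓
w7: Box Box not q is F. ✓

{w0, w1, w2, w3, w4, w6, w7}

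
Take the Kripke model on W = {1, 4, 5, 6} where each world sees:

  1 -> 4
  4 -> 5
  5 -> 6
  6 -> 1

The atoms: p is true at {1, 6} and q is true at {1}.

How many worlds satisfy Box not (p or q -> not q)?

1

1: successors {4}; not (p or q -> not q) there: 4:F. ✗
4: successors {5}; not (p or q -> not q) there: 5:F. ✗
5: successors {6}; not (p or q -> not q) there: 6:F. ✗
6: successors {1}; not (p or q -> not q) there: 1:T. ✓
Satisfying worlds: {6}.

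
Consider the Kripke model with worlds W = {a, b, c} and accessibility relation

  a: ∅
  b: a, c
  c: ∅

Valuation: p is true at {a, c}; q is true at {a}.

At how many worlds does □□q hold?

3

a: no successors, so □□q holds vacuously. ✓
b: successors {a, c}; □q there: a:T, c:T. ✓
c: no successors, so □□q holds vacuously. ✓
Satisfying worlds: {a, b, c}.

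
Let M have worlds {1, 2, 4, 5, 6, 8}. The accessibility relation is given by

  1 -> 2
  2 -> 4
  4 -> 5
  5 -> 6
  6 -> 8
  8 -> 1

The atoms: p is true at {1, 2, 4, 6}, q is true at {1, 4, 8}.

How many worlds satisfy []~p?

1: successors {2}; ~p there: 2:F. ✗
2: successors {4}; ~p there: 4:F. ✗
4: successors {5}; ~p there: 5:T. ✓
5: successors {6}; ~p there: 6:F. ✗
6: successors {8}; ~p there: 8:T. ✓
8: successors {1}; ~p there: 1:F. ✗
Satisfying worlds: {4, 6}.

2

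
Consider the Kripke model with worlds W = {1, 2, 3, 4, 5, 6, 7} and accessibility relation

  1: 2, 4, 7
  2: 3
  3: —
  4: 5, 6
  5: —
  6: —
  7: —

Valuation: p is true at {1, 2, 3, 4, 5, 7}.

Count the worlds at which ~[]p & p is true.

1

1: ~[]p is F, p is T. ✗
2: ~[]p is F, p is T. ✗
3: ~[]p is F, p is T. ✗
4: ~[]p is T, p is T. ✓
5: ~[]p is F, p is T. ✗
6: ~[]p is F, p is F. ✗
7: ~[]p is F, p is T. ✗
Satisfying worlds: {4}.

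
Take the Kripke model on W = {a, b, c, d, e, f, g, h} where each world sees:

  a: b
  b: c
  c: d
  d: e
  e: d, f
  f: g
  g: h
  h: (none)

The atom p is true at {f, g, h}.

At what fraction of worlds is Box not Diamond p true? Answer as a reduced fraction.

5/8

a: successors {b}; not Diamond p there: b:T. ✓
b: successors {c}; not Diamond p there: c:T. ✓
c: successors {d}; not Diamond p there: d:T. ✓
d: successors {e}; not Diamond p there: e:F. ✗
e: successors {d, f}; not Diamond p there: d:T, f:F. ✗
f: successors {g}; not Diamond p there: g:F. ✗
g: successors {h}; not Diamond p there: h:T. ✓
h: no successors, so Box not Diamond p holds vacuously. ✓
That's 5 of 8 worlds, so 5/8.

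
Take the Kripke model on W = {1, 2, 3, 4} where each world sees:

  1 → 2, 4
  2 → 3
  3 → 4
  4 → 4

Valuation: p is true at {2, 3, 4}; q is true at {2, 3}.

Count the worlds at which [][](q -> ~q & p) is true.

1: successors {2, 4}; [](q -> ~q & p) there: 2:F, 4:T. ✗
2: successors {3}; [](q -> ~q & p) there: 3:T. ✓
3: successors {4}; [](q -> ~q & p) there: 4:T. ✓
4: successors {4}; [](q -> ~q & p) there: 4:T. ✓
Satisfying worlds: {2, 3, 4}.

3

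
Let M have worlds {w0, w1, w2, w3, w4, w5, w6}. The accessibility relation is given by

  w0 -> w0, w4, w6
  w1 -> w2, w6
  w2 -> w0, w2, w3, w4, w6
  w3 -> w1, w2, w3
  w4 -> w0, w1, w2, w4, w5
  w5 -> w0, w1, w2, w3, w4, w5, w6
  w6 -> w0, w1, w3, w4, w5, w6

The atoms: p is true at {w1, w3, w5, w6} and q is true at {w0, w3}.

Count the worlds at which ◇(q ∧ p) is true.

4

w0: successors {w0, w4, w6}; q ∧ p there: w0:F, w4:F, w6:F. ✗
w1: successors {w2, w6}; q ∧ p there: w2:F, w6:F. ✗
w2: successors {w0, w2, w3, w4, w6}; q ∧ p there: w0:F, w2:F, w3:T, w4:F, w6:F. ✓
w3: successors {w1, w2, w3}; q ∧ p there: w1:F, w2:F, w3:T. ✓
w4: successors {w0, w1, w2, w4, w5}; q ∧ p there: w0:F, w1:F, w2:F, w4:F, w5:F. ✗
w5: successors {w0, w1, w2, w3, w4, w5, w6}; q ∧ p there: w0:F, w1:F, w2:F, w3:T, w4:F, w5:F, w6:F. ✓
w6: successors {w0, w1, w3, w4, w5, w6}; q ∧ p there: w0:F, w1:F, w3:T, w4:F, w5:F, w6:F. ✓
Satisfying worlds: {w2, w3, w5, w6}.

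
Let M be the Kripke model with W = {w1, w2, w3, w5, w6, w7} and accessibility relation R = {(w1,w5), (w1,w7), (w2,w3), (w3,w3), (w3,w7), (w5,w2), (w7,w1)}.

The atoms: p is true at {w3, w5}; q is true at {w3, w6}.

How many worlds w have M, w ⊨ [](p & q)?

2

w1: successors {w5, w7}; p & q there: w5:F, w7:F. ✗
w2: successors {w3}; p & q there: w3:T. ✓
w3: successors {w3, w7}; p & q there: w3:T, w7:F. ✗
w5: successors {w2}; p & q there: w2:F. ✗
w6: no successors, so [](p & q) holds vacuously. ✓
w7: successors {w1}; p & q there: w1:F. ✗
Satisfying worlds: {w2, w6}.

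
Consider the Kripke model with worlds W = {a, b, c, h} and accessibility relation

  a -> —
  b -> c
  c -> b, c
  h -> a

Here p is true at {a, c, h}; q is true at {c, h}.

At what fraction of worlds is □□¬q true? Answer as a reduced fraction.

1/2

a: no successors, so □□¬q holds vacuously. ✓
b: successors {c}; □¬q there: c:F. ✗
c: successors {b, c}; □¬q there: b:F, c:F. ✗
h: successors {a}; □¬q there: a:T. ✓
That's 2 of 4 worlds, so 2/4 = 1/2.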